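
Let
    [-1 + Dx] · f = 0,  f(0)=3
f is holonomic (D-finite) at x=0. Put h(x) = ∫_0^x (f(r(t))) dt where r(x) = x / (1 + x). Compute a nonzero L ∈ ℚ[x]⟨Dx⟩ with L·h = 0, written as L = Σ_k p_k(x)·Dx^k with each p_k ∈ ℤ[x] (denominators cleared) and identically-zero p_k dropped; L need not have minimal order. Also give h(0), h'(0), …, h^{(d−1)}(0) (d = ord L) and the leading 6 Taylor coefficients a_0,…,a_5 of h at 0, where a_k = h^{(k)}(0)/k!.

L = -Dx + (1 + 2·x + x^2)·Dx^2  (order 2).
h: a_k = 0, 3, 3/2, -1/2, 1/8, 1/40, …
ICs: h(0) = 0, h′(0) = 3.

f: a_k = 3, 3, 3/2, 1/2, 1/8, 1/40, …
h₀=f(r): pull back L_f along r ⇒ L₀.
h=∫h₀ ⇒ L = L₀·Dx.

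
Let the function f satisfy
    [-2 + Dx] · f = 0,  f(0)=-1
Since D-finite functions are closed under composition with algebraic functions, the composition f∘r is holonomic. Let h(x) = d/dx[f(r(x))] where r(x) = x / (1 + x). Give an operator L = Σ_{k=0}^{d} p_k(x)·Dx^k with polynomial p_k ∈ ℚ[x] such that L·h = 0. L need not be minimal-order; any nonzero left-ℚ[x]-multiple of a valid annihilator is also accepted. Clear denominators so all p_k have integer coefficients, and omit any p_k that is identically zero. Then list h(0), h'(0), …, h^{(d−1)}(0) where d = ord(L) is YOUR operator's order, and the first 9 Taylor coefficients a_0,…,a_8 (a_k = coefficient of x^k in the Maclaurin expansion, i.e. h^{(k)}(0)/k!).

f: a_k = -1, -2, -2, -4/3, -2/3, -4/15, -4/45, -8/315, -2/315, …
L₀ from L_f via x↦r, Dx↦r'^{-1}Dx.
h=h₀': d/dx-closure on L₀ ⇒ L.
L = -2·x + (-1 - 2·x - x^2)·Dx  (order 1).
h: a_k = -2, 0, 2, -8/3, 2, -8/15, -10/9, 256/105, -142/45, …
ICs: h(0) = -2.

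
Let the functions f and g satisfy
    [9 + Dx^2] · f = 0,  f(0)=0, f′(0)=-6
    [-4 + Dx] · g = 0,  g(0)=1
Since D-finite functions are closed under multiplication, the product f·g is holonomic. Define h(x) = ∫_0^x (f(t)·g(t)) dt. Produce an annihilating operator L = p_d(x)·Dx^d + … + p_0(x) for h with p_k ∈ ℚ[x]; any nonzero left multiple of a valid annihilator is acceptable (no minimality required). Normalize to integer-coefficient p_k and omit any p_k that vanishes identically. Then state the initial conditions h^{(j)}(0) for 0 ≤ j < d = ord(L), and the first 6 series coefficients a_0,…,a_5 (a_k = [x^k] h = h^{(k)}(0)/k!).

f: a_k = 0, -6, 0, 9, 0, -81/20, …
g: a_k = 1, 4, 8, 32/3, 32/3, 128/15, …
Product ⇒ symmetric product L₀, ord ≤ 2.
h=∫₀ˣh₀: take L = L₀·Dx.
L = 25·Dx - 8·Dx^2 + Dx^3  (order 3).
h: a_k = 0, 0, -3, -8, -39/4, -28/5, …
ICs: h(0) = 0, h′(0) = 0, h′′(0) = -6.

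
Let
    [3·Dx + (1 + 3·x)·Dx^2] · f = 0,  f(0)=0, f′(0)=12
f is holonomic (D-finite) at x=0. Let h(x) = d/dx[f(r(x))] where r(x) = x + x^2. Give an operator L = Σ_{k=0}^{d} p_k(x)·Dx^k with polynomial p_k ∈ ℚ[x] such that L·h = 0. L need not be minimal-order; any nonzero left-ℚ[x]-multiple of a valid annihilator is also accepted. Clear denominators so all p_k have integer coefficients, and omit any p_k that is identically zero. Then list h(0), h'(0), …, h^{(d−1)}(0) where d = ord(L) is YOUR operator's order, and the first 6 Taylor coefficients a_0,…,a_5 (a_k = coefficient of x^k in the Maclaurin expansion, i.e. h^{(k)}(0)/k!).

L = (1 + 6·x + 6·x^2) + (1 + 5·x + 9·x^2 + 6·x^3)·Dx  (order 1).
h: a_k = 12, -12, 0, 36, -108, 216, …
ICs: h(0) = 12.

f: a_k = 0, 12, -18, 36, -81, 972/5, …
h₀=f(r): pull back L_f along r ⇒ L₀.
h₀' ⇒ L via d/dx closure of L₀.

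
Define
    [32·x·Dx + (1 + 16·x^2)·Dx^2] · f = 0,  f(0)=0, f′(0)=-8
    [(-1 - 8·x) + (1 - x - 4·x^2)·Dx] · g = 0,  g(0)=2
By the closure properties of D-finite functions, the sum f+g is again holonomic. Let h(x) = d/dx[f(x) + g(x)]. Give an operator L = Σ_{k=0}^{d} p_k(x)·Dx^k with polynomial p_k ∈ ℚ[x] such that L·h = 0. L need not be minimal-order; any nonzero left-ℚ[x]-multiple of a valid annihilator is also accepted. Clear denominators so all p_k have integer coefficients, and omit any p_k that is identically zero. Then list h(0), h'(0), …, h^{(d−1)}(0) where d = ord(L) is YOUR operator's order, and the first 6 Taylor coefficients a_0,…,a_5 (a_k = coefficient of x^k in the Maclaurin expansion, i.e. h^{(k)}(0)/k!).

L = (160 - 640·x - 14848·x^2 - 36864·x^3 - 178176·x^4 - 98304·x^6) + (-43 - 336·x - 16·x^2 - 3072·x^3 - 35072·x^4 - 124928·x^5 - 12288·x^6 - 98304·x^7)·Dx + (5 + 23·x + 272·x^2 + 16·x^3 + 2368·x^4 - 5888·x^5 - 12288·x^6 - 4096·x^7 - 16384·x^8)·Dx^2  (order 2).
h: a_k = -6, 20, 182, 232, -1398, 2172, …
ICs: h(0) = -6, h′(0) = 20.

f: a_k = 0, -8, 0, 128/3, 0, -2048/5, …
g: a_k = 2, 2, 10, 18, 58, 130, …
f+g: L₀ = lclm(L_f,L_g), ord ≤ 2+1.
h=h₀': d/dx-closure on L₀ ⇒ L.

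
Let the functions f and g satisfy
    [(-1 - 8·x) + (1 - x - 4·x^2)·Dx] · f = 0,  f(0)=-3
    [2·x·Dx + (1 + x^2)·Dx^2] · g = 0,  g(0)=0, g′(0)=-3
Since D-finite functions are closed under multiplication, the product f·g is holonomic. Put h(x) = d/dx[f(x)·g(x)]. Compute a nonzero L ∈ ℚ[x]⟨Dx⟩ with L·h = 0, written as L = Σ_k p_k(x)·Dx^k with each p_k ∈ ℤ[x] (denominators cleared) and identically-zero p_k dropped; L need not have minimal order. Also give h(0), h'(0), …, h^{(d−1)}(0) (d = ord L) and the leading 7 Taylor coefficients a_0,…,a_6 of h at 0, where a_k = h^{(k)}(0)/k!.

f: a_k = -3, -3, -15, -27, -87, -195, -543, …
g: a_k = 0, -3, 0, 1, 0, -3/5, 0, …
Sym-product of L_f,L_g gives L₀ (≤ ord 2).
h₀' ⇒ L via d/dx closure of L₀.
L = (86 + 318·x^2 + 96·x^3 + 576·x^4) + (13 + 106·x + 57·x^2 + 334·x^3 + 96·x^4 + 384·x^5)·Dx + (-4 + 3·x + x^2 + 19·x^3 + 53·x^4 + 16·x^5 + 48·x^6)·Dx^2  (order 2).
h: a_k = 9, 18, 126, 312, 1239, 16794/5, 10848, …
ICs: h(0) = 9, h′(0) = 18.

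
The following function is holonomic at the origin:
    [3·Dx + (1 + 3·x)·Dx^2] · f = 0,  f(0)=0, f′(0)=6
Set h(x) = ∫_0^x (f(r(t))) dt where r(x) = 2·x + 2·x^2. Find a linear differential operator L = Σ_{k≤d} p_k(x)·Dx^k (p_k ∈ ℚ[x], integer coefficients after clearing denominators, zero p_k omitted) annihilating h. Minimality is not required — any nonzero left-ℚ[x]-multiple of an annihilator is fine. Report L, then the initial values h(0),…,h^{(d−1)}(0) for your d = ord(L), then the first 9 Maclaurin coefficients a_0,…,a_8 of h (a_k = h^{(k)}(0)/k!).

f: a_k = 0, 6, -9, 18, -81/2, 486/5, -243, 4374/7, -6561/4, …
L₀ from L_f via x↦r, Dx↦r'^{-1}Dx.
Integrate: L := L₀·Dx.
L = (4 + 12·x + 12·x^2)·Dx^2 + (1 + 8·x + 18·x^2 + 12·x^3)·Dx^3  (order 3).
h: a_k = 0, 0, 6, -8, 18, -252/5, 792/5, -3744/7, 13284/7, …
ICs: h(0) = 0, h′(0) = 0, h′′(0) = 12.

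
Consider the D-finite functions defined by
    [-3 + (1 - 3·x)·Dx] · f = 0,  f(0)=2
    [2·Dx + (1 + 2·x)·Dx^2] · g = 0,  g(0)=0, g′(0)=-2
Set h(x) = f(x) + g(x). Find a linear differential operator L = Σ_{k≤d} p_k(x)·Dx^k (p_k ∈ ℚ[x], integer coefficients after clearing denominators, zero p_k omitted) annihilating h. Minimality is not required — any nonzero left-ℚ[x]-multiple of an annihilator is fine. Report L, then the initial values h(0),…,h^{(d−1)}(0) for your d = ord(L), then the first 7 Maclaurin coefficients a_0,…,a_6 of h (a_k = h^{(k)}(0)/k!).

f: a_k = 2, 6, 18, 54, 162, 486, 1458, …
g: a_k = 0, -2, 2, -8/3, 4, -32/5, 32/3, …
L₀ := lclm(L_f,L_g); ord L₀ ≤ 1+2.
L = (78 + 36·x)·Dx + (23 + 132·x + 72·x^2)·Dx^2 + (-4 + x + 27·x^2 + 18·x^3)·Dx^3  (order 3).
h: a_k = 2, 4, 20, 154/3, 166, 2398/5, 4406/3, …
ICs: h(0) = 2, h′(0) = 4, h′′(0) = 40.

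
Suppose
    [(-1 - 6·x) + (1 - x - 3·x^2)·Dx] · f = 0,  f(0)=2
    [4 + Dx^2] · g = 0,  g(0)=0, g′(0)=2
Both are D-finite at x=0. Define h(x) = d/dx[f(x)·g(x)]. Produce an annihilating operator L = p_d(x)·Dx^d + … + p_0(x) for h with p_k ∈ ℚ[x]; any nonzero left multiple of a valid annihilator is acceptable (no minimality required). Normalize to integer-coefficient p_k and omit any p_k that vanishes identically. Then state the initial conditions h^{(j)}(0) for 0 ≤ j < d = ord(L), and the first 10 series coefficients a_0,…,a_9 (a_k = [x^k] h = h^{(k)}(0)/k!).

L = (10 - 16·x - 40·x^2 + 48·x^3 + 72·x^4) + (5 + 34·x + 36·x^2 + 72·x^3)·Dx + (-1 - x - x^2 + 12·x^3 + 18·x^4)·Dx^2  (order 2).
h: a_k = 4, 8, 40, 304/3, 988/3, 4256/5, 106916/45, 385568/63, 1011112/63, 23124040/567, …
ICs: h(0) = 4, h′(0) = 8.

f: a_k = 2, 2, 8, 14, 38, 80, 194, 434, 1016, 2318, …
g: a_k = 0, 2, 0, -4/3, 0, 4/15, 0, -8/315, 0, 4/2835, …
L₀ := L_f ⊗_s L_g (sym. prod.), ord ≤ 2.
h₀' ⇒ L via d/dx closure of L₀.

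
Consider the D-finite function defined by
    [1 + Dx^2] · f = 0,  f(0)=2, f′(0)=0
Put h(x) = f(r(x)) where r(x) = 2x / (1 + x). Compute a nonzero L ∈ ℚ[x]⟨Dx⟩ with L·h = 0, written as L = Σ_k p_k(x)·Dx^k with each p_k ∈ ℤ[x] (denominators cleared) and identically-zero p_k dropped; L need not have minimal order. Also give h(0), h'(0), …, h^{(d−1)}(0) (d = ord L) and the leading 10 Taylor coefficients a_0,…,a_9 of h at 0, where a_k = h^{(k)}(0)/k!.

L = 4 + (2 + 6·x + 6·x^2 + 2·x^3)·Dx + (1 + 4·x + 6·x^2 + 4·x^3 + x^4)·Dx^2  (order 2).
h: a_k = 2, 0, -4, 8, -32/3, 32/3, -308/45, -8/5, 4708/315, -10336/315, …
ICs: h(0) = 2, h′(0) = 0.

f: a_k = 2, 0, -1, 0, 1/12, 0, -1/360, 0, 1/20160, 0, …
Change of var in L_f (x↦r) gives L₀.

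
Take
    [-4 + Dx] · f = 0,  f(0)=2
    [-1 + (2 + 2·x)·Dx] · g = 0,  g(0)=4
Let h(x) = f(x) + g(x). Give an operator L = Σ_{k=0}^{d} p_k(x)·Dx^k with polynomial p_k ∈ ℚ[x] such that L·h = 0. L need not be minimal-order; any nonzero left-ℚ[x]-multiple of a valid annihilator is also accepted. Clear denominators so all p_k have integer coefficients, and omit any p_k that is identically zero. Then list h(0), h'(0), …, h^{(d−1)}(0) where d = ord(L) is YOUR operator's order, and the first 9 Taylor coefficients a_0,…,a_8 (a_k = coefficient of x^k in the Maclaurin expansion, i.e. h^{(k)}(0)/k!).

f: a_k = 2, 8, 16, 64/3, 64/3, 256/15, 512/45, 2048/315, 1024/315, …
g: a_k = 4, 2, -1/2, 1/4, -5/32, 7/64, -21/256, 33/512, -429/8192, …
f+g: L₀ = lclm(L_f,L_g), ord ≤ 1+1.
L = (36 + 32·x) + (-65 - 128·x - 64·x^2)·Dx + (14 + 30·x + 16·x^2)·Dx^2  (order 2).
h: a_k = 6, 10, 31/2, 259/12, 2033/96, 16489/960, 130127/11520, 1058971/161280, 8253473/2580480, …
ICs: h(0) = 6, h′(0) = 10.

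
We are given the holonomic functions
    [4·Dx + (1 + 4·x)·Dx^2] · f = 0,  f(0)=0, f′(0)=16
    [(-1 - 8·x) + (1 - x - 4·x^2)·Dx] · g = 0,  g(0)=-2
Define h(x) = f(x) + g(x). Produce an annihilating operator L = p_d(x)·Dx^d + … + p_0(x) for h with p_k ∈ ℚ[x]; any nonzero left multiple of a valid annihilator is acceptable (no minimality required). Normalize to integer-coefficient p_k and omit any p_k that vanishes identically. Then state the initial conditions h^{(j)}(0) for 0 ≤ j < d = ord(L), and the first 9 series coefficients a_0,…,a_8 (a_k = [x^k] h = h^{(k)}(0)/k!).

L = (-268 - 1616·x - 5504·x^2 - 4608·x^3 - 6144·x^4)·Dx + (-11 - 360·x - 3008·x^2 - 7680·x^3 - 9472·x^4 - 10240·x^5)·Dx^2 + (7 + 67·x + 154·x^2 - 136·x^3 - 928·x^4 - 2176·x^5 - 2048·x^6)·Dx^3  (order 3).
h: a_k = -2, 14, -42, 202/3, -314, 3446/5, -9278/3, 59362/7, -35098, …
ICs: h(0) = -2, h′(0) = 14, h′′(0) = -84.

f: a_k = 0, 16, -32, 256/3, -256, 4096/5, -8192/3, 65536/7, -32768, …
g: a_k = -2, -2, -10, -18, -58, -130, -362, -882, -2330, …
h₀=f+g: left-lcm gives L₀, ord ≤ 3.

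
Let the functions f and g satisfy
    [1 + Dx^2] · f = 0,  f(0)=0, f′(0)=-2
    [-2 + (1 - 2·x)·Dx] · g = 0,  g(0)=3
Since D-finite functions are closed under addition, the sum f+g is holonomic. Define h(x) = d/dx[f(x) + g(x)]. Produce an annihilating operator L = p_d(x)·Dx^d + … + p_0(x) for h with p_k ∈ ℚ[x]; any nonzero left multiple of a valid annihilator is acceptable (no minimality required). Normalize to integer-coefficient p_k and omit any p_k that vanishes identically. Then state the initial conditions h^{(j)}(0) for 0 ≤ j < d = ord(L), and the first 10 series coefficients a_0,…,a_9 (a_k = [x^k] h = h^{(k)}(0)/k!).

L = (196 - 16·x + 16·x^2) + (-25 + 54·x - 12·x^2 + 8·x^3)·Dx + (196 - 16·x + 16·x^2)·Dx^2 + (-25 + 54·x - 12·x^2 + 8·x^3)·Dx^3  (order 3).
h: a_k = 4, 24, 73, 192, 5759/12, 1152, 967681/360, 6144, 278691839/20160, 30720, …
ICs: h(0) = 4, h′(0) = 24, h′′(0) = 146.

f: a_k = 0, -2, 0, 1/3, 0, -1/60, 0, 1/2520, 0, -1/181440, …
g: a_k = 3, 6, 12, 24, 48, 96, 192, 384, 768, 1536, …
L₀ := lclm(L_f,L_g); ord L₀ ≤ 2+1.
h=h₀': d/dx-closure on L₀ ⇒ L.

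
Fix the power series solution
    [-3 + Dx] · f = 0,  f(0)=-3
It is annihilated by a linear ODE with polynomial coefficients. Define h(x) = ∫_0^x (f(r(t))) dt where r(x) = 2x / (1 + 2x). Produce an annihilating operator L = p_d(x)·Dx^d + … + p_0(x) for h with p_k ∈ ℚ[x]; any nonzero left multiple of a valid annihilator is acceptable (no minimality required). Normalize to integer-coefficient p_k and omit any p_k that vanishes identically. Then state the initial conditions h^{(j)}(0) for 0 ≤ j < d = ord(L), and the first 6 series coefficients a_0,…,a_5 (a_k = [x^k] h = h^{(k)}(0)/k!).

L = -6·Dx + (1 + 4·x + 4·x^2)·Dx^2  (order 2).
h: a_k = 0, -3, -9, -6, 9, -18/5, …
ICs: h(0) = 0, h′(0) = -3.

f: a_k = -3, -9, -27/2, -27/2, -81/8, -243/40, …
Change of var in L_f (x↦r) gives L₀.
h=∫₀ˣh₀: take L = L₀·Dx.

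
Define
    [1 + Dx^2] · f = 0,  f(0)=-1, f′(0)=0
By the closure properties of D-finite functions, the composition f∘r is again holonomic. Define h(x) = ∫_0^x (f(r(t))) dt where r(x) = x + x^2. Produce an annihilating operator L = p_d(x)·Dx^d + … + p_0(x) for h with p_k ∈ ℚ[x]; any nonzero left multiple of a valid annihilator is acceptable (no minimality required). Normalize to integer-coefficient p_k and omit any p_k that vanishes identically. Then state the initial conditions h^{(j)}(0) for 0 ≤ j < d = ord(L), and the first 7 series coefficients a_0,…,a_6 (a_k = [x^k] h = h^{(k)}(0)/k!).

f: a_k = -1, 0, 1/2, 0, -1/24, 0, 1/720, …
h₀=f(r): pull back L_f along r ⇒ L₀.
h=∫₀ˣh₀: take L = L₀·Dx.
L = (1 + 6·x + 12·x^2 + 8·x^3)·Dx - 2·Dx^2 + (1 + 2·x)·Dx^3  (order 3).
h: a_k = 0, -1, 0, 1/6, 1/4, 11/120, -1/36, …
ICs: h(0) = 0, h′(0) = -1, h′′(0) = 0.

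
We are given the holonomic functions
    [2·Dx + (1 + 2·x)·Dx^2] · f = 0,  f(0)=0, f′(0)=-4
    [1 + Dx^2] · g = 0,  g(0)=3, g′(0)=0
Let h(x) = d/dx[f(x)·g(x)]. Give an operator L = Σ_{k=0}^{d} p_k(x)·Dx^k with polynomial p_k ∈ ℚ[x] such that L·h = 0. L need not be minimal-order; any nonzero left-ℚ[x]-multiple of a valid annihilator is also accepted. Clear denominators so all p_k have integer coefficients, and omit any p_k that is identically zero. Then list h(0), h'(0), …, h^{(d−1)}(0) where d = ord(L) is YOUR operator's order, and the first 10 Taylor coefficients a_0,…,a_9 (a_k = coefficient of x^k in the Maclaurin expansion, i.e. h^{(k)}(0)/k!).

L = (-52 - 31·x - 87·x^2 - 96·x^3 - 8·x^4 + 48·x^5 + 16·x^6) + (-33 - 98·x - 80·x^2 + 80·x^4 + 32·x^5)·Dx + (-55 - 46·x - 110·x^2 - 96·x^3 + 32·x^4 + 96·x^5 + 32·x^6)·Dx^2 + (-33 - 98·x - 80·x^2 + 80·x^4 + 32·x^5)·Dx^3 + (-3 - 15·x - 23·x^2 + 40·x^4 + 48·x^5 + 16·x^6)·Dx^4  (order 4).
h: a_k = -12, 24, -30, 72, -309/2, 315, -12763/20, 19318/15, -2903587/1120, 1750673/336, …
ICs: h(0) = -12, h′(0) = 24, h′′(0) = -60, h′′′(0) = 432.

f: a_k = 0, -4, 4, -16/3, 8, -64/5, 64/3, -256/7, 64, -1024/9, …
g: a_k = 3, 0, -3/2, 0, 1/8, 0, -1/240, 0, 1/13440, 0, …
f·g: L₀ = L_f ⊗_s L_g, ord ≤ 2·2.
Derive L from L₀ (diff closure).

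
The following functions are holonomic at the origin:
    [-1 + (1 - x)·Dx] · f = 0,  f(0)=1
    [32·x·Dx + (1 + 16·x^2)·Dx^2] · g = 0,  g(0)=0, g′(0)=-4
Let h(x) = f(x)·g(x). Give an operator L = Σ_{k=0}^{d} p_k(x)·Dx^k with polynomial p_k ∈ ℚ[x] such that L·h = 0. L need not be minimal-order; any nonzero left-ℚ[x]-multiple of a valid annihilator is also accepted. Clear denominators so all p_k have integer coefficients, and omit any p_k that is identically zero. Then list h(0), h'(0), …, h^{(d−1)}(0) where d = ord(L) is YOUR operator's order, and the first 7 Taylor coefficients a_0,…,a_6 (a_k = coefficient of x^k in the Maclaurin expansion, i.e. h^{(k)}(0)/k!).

f: a_k = 1, 1, 1, 1, 1, 1, 1, …
g: a_k = 0, -4, 0, 64/3, 0, -1024/5, 0, …
L₀ := L_f ⊗_s L_g (sym. prod.), ord ≤ 2.
L = 32·x + (2 - 32·x + 64·x^2)·Dx + (-1 + x - 16·x^2 + 16·x^3)·Dx^2  (order 2).
h: a_k = 0, -4, -4, 52/3, 52/3, -2812/15, -2812/15, …
ICs: h(0) = 0, h′(0) = -4.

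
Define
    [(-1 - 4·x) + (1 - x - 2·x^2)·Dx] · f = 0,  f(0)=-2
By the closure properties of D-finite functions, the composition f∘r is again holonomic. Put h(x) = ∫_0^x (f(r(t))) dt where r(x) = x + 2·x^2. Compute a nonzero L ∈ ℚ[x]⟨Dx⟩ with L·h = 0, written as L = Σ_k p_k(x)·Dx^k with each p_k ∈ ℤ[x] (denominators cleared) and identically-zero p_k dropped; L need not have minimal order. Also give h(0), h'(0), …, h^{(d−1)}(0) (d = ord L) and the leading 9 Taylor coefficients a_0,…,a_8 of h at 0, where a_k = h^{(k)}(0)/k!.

L = (1 + 8·x + 24·x^2 + 32·x^3)·Dx + (-1 + x + 4·x^2 + 8·x^3 + 8·x^4)·Dx^2  (order 2).
h: a_k = 0, -2, -1, -10/3, -17/2, -106/5, -169/3, -1114/7, -1793/4, …
ICs: h(0) = 0, h′(0) = -2.

f: a_k = -2, -2, -6, -10, -22, -42, -86, -170, -342, …
f∘r: x↦r, Dx↦Dx/r' in L_f ⇒ L₀.
h=∫₀ˣh₀: take L = L₀·Dx.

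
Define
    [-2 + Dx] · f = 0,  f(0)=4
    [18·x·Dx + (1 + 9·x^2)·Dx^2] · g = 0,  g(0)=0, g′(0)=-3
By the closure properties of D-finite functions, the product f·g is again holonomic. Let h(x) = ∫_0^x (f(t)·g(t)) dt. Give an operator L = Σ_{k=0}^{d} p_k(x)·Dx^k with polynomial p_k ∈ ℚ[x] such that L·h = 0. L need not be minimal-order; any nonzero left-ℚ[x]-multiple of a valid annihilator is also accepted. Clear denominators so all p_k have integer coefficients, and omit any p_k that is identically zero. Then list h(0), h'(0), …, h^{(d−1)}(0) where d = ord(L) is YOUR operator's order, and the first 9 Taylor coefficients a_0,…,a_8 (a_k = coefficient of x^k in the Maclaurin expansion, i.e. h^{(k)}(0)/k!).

L = (4 - 36·x + 36·x^2)·Dx + (-4 + 18·x - 36·x^2)·Dx^2 + (1 + 9·x^2)·Dx^3  (order 3).
h: a_k = 0, 0, -6, -8, 3, 56/5, -326/15, -344/7, 23201/210, …
ICs: h(0) = 0, h′(0) = 0, h′′(0) = -12.

f: a_k = 4, 8, 8, 16/3, 8/3, 16/15, 16/45, 32/315, 8/315, …
g: a_k = 0, -3, 0, 9, 0, -243/5, 0, 2187/7, 0, …
h₀=f·g: eliminate ⇒ L₀, order ≤ 1·2.
h=∫₀ˣh₀: take L = L₀·Dx.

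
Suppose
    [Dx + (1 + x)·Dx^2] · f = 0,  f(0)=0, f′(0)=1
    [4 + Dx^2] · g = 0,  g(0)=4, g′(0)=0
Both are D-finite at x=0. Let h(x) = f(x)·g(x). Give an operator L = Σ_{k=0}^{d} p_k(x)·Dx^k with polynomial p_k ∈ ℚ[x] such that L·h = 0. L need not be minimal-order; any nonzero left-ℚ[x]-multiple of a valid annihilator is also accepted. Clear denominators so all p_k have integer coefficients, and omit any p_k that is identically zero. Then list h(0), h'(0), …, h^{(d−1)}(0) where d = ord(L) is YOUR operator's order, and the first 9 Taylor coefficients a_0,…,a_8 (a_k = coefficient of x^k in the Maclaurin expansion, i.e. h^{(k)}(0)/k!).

f: a_k = 0, 1, -1/2, 1/3, -1/4, 1/5, -1/6, 1/7, -1/8, …
g: a_k = 4, 0, -8, 0, 8/3, 0, -16/45, 0, 8/315, …
L₀ := L_f ⊗_s L_g (sym. prod.), ord ≤ 4.
L = (168 + 864·x + 1456·x^2 + 1024·x^3 + 256·x^4) + (112 + 368·x + 384·x^2 + 128·x^3)·Dx + (102 + 464·x + 744·x^2 + 512·x^3 + 128·x^4)·Dx^2 + (28 + 92·x + 96·x^2 + 32·x^3)·Dx^3 + (15 + 62·x + 95·x^2 + 64·x^3 + 16·x^4)·Dx^4  (order 4).
h: a_k = 0, 4, -2, -20/3, 3, 4/5, 0, -52/105, 31/90, …
ICs: h(0) = 0, h′(0) = 4, h′′(0) = -4, h′′′(0) = -40.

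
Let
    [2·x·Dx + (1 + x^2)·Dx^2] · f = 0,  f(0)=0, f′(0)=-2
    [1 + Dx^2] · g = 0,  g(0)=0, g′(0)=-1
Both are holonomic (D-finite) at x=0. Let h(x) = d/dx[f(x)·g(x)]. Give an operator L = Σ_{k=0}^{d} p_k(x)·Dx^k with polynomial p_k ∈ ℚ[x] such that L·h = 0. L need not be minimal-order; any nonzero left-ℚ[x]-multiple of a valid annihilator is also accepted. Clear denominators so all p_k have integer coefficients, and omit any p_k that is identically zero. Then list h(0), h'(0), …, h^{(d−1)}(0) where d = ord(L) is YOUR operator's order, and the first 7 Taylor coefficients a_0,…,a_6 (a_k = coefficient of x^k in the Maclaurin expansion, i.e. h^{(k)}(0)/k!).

L = (110 + 294·x^2 + 461·x^4 + 96·x^6 + 12·x^8 + 2·x^10 + x^12) + (68·x + 284·x^3 + 280·x^5 + 80·x^7 + 20·x^9 + 4·x^11)·Dx + (120 + 340·x^2 + 534·x^4 + 148·x^6 + 32·x^8 + 8·x^10 + 2·x^12)·Dx^2 + (68·x + 284·x^3 + 280·x^5 + 80·x^7 + 20·x^9 + 4·x^11)·Dx^3 + (10 + 46·x^2 + 73·x^4 + 52·x^6 + 20·x^8 + 6·x^10 + x^12)·Dx^4  (order 4).
h: a_k = 0, 4, 0, -4, 0, 19/6, 0, …
ICs: h(0) = 0, h′(0) = 4, h′′(0) = 0, h′′′(0) = -24.

f: a_k = 0, -2, 0, 2/3, 0, -2/5, 0, …
g: a_k = 0, -1, 0, 1/6, 0, -1/120, 0, …
Product ⇒ symmetric product L₀, ord ≤ 4.
Derive L from L₀ (diff closure).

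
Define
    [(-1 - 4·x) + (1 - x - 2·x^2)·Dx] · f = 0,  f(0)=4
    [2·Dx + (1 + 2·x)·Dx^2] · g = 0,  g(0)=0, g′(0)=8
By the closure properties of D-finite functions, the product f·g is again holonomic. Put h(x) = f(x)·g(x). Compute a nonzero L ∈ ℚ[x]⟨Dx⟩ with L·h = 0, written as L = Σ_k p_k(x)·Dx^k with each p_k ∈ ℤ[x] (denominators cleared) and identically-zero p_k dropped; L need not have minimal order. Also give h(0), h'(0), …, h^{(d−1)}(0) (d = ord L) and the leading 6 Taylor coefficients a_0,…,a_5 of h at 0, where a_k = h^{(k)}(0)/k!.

f: a_k = 4, 4, 12, 20, 44, 84, …
g: a_k = 0, 8, -8, 32/3, -16, 128/5, …
L₀ := L_f ⊗_s L_g (sym. prod.), ord ≤ 2.
L = (6 + 16·x) + (14·x + 20·x^2)·Dx + (-1 - x + 4·x^2 + 4·x^3)·Dx^2  (order 2).
h: a_k = 0, 32, 0, 320/3, 128/3, 1792/5, …
ICs: h(0) = 0, h′(0) = 32.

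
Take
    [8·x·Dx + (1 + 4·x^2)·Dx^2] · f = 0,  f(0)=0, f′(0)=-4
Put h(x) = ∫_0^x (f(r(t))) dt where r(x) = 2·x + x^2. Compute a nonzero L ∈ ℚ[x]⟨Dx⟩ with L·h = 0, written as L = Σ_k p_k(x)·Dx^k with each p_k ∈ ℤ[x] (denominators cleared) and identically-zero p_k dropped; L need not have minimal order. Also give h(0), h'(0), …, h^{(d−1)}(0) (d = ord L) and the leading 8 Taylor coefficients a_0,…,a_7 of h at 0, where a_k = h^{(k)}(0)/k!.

f: a_k = 0, -4, 0, 16/3, 0, -64/5, 0, 256/7, …
h₀=f(r): pull back L_f along r ⇒ L₀.
h=∫h₀ ⇒ L = L₀·Dx.
L = (-1 + 32·x + 64·x^2 + 48·x^3 + 12·x^4)·Dx^2 + (1 + x + 16·x^2 + 32·x^3 + 20·x^4 + 4·x^5)·Dx^3  (order 3).
h: a_k = 0, 0, -4, -4/3, 32/3, 64/5, -944/15, -3056/21, …
ICs: h(0) = 0, h′(0) = 0, h′′(0) = -8.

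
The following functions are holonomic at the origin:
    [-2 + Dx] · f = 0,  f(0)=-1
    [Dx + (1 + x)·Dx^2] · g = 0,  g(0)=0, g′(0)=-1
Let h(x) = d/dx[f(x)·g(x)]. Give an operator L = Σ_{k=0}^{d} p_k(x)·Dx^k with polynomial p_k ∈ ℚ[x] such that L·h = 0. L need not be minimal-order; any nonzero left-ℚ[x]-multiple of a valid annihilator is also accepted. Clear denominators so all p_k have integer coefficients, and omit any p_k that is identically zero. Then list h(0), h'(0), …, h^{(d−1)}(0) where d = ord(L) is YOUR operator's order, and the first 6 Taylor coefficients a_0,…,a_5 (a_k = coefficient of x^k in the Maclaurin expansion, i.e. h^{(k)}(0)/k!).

f: a_k = -1, -2, -2, -4/3, -2/3, -4/15, …
g: a_k = 0, -1, 1/2, -1/3, 1/4, -1/5, …
L₀ := L_f ⊗_s L_g (sym. prod.), ord ≤ 2.
h₀' ⇒ L via d/dx closure of L₀.
L = (4 + 8·x + 8·x^2) + (-4 - 10·x - 8·x^2)·Dx + (1 + 3·x + 2·x^2)·Dx^2  (order 2).
h: a_k = 1, 3, 4, 3, 11/6, 2/3, …
ICs: h(0) = 1, h′(0) = 3.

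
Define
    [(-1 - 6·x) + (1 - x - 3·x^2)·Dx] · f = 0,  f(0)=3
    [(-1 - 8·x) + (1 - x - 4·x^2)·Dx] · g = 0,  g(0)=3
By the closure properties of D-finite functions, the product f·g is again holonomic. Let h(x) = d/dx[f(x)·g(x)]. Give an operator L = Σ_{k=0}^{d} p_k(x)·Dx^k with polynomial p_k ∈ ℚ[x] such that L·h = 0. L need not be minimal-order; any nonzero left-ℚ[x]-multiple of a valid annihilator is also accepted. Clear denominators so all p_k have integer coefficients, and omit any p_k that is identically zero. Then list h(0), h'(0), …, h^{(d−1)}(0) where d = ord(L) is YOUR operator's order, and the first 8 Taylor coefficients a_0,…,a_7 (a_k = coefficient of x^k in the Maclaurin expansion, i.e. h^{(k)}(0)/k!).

L = (20 + 30·x - 12·x^2 - 768·x^3 - 708·x^4 + 2520·x^5 + 2880·x^6) + (-2 - 8·x + 57·x^2 + 64·x^3 - 330·x^4 - 285·x^5 + 588·x^6 + 576·x^7)·Dx  (order 1).
h: a_k = 18, 180, 675, 3024, 10080, 35478, 111510, 353232, …
ICs: h(0) = 18.

f: a_k = 3, 3, 12, 21, 57, 120, 291, 651, …
g: a_k = 3, 3, 15, 27, 87, 195, 543, 1323, …
Sym-product of L_f,L_g gives L₀ (≤ ord 1).
h₀' ⇒ L via d/dx closure of L₀.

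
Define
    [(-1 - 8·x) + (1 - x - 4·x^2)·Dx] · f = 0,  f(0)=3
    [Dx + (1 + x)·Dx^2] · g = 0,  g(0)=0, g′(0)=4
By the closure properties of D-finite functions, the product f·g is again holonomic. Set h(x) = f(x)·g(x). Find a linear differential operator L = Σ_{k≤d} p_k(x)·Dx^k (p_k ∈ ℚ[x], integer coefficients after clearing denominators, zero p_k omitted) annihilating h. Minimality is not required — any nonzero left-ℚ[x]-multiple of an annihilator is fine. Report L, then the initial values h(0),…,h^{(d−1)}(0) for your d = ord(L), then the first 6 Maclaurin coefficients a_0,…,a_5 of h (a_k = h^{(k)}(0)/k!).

f: a_k = 3, 3, 15, 27, 87, 195, …
g: a_k = 0, 4, -2, 4/3, -1, 4/5, …
Product ⇒ symmetric product L₀, ord ≤ 2.
L = (9 + 16·x) + (1 + 19·x + 20·x^2)·Dx + (-1 + 5·x^2 + 4·x^3)·Dx^2  (order 2).
h: a_k = 0, 12, 6, 58, 79, 1567/5, …
ICs: h(0) = 0, h′(0) = 12.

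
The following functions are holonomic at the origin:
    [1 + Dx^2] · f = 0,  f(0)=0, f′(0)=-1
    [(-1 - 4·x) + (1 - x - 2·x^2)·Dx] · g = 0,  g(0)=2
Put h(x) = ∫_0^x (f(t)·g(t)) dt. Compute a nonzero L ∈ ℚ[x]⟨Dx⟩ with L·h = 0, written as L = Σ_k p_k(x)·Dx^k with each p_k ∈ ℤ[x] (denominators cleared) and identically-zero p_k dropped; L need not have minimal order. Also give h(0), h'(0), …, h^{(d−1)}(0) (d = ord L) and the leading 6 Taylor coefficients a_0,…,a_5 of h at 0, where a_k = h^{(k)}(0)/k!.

f: a_k = 0, -1, 0, 1/6, 0, -1/120, …
g: a_k = 2, 2, 6, 10, 22, 42, …
Sym-product of L_f,L_g gives L₀ (≤ ord 2).
∫: right-multiply L₀ by Dx.
L = (3 + x + 2·x^2)·Dx + (2 + 8·x)·Dx^2 + (-1 + x + 2·x^2)·Dx^3  (order 3).
h: a_k = 0, 0, -1, -2/3, -17/12, -29/15, …
ICs: h(0) = 0, h′(0) = 0, h′′(0) = -2.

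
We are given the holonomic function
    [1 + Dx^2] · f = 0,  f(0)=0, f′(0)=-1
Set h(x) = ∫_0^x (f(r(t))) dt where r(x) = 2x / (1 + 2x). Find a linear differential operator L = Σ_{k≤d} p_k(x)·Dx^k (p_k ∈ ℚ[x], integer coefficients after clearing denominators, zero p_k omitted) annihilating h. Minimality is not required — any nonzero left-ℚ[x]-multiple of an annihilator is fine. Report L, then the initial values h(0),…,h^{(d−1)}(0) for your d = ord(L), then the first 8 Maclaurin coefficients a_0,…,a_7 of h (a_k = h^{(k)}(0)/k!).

f: a_k = 0, -1, 0, 1/6, 0, -1/120, 0, 1/5040, …
Substitute x→r, Dx→(1/r')Dx; clear ⇒ L₀.
∫: right-multiply L₀ by Dx.
L = 4·Dx + (4 + 24·x + 48·x^2 + 32·x^3)·Dx^2 + (1 + 8·x + 24·x^2 + 32·x^3 + 16·x^4)·Dx^3  (order 3).
h: a_k = 0, 0, -1, 4/3, -5/3, 8/5, -2/45, -40/7, …
ICs: h(0) = 0, h′(0) = 0, h′′(0) = -2.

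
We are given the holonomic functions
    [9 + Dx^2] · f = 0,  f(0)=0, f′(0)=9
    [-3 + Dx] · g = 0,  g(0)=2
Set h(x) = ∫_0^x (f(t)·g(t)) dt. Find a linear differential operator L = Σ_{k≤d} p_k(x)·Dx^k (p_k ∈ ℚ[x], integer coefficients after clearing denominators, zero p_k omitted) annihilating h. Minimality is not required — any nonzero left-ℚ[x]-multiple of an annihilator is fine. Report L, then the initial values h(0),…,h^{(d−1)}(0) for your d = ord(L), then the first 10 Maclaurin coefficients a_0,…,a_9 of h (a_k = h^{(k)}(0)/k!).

L = 18·Dx - 6·Dx^2 + Dx^3  (order 3).
h: a_k = 0, 0, 9, 18, 27/2, 0, -81/10, -243/35, -729/280, 0, …
ICs: h(0) = 0, h′(0) = 0, h′′(0) = 18.

f: a_k = 0, 9, 0, -27/2, 0, 243/40, 0, -729/560, 0, 729/4480, …
g: a_k = 2, 6, 9, 9, 27/4, 81/20, 81/40, 243/280, 729/2240, 243/2240, …
Product ⇒ symmetric product L₀, ord ≤ 2.
Integrate: L := L₀·Dx.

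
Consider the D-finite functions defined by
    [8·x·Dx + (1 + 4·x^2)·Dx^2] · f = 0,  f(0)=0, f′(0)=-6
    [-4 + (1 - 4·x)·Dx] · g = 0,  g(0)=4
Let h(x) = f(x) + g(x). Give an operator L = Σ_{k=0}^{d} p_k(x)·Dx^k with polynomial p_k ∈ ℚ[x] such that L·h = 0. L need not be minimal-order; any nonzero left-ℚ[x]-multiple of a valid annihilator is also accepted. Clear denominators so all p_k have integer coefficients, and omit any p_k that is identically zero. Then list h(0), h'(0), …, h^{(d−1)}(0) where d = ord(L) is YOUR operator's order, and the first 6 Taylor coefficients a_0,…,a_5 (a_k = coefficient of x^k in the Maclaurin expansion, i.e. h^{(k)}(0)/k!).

L = (8 - 128·x - 96·x^2)·Dx + (-13 + 8·x - 100·x^2 - 96·x^3)·Dx^2 + (1 - 3·x - 12·x^3 - 16·x^4)·Dx^3  (order 3).
h: a_k = 4, 10, 64, 264, 1024, 20384/5, …
ICs: h(0) = 4, h′(0) = 10, h′′(0) = 128.

f: a_k = 0, -6, 0, 8, 0, -96/5, …
g: a_k = 4, 16, 64, 256, 1024, 4096, …
h₀=f+g: left-lcm gives L₀, ord ≤ 3.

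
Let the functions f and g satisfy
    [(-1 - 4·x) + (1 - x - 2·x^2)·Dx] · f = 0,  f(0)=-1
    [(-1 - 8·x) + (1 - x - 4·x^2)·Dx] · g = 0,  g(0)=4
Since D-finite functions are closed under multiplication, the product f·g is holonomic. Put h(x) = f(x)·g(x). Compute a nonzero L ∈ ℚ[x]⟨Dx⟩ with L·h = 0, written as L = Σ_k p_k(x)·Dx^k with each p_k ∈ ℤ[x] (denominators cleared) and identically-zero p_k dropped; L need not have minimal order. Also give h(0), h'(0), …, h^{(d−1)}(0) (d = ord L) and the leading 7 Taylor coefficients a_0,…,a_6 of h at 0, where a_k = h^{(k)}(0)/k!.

L = (-2 - 10·x + 18·x^2 + 32·x^3) + (1 - 2·x - 5·x^2 + 6·x^3 + 8·x^4)·Dx  (order 1).
h: a_k = -4, -8, -36, -88, -276, -712, -1988, …
ICs: h(0) = -4.

f: a_k = -1, -1, -3, -5, -11, -21, -43, …
g: a_k = 4, 4, 20, 36, 116, 260, 724, …
L₀ := L_f ⊗_s L_g (sym. prod.), ord ≤ 1.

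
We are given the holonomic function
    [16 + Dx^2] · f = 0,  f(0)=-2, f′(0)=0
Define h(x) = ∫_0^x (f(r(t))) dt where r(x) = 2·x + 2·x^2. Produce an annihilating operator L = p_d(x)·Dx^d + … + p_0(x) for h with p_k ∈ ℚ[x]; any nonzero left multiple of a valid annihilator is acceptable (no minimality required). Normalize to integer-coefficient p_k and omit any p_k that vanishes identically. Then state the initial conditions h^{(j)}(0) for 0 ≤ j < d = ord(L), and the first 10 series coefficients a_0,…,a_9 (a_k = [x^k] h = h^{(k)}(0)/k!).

f: a_k = -2, 0, 16, 0, -64/3, 0, 512/45, 0, -1024/315, 0, …
Change of var in L_f (x↦r) gives L₀.
h=∫h₀ ⇒ L = L₀·Dx.
L = (64 + 384·x + 768·x^2 + 512·x^3)·Dx - 2·Dx^2 + (1 + 2·x)·Dx^3  (order 3).
h: a_k = 0, -2, 0, 64/3, 32, -832/15, -2048/9, -59392/315, 5632/15, 3070976/2835, …
ICs: h(0) = 0, h′(0) = -2, h′′(0) = 0.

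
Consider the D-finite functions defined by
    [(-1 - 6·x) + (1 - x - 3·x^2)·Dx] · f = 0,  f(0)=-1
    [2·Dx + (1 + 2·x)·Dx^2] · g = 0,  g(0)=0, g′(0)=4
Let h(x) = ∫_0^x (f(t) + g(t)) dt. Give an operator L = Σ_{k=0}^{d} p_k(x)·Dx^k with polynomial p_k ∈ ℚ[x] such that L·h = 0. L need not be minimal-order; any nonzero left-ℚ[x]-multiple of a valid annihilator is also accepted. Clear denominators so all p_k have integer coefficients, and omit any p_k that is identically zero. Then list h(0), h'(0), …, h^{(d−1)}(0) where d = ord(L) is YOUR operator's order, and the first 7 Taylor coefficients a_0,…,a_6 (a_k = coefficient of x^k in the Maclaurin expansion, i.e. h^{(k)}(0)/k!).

f: a_k = -1, -1, -4, -7, -19, -40, -97, …
g: a_k = 0, 4, -4, 16/3, -8, 64/5, -64/3, …
Sum ⇒ L₀ = lclm(L_f,L_g) in ℚ(x)⟨Dx⟩.
h=∫₀ˣh₀: take L = L₀·Dx.
L = (74 + 412·x + 948·x^2 + 864·x^3 + 648·x^4)·Dx^2 + (17 + 212·x + 890·x^2 + 1644·x^3 + 1764·x^4 + 1080·x^5)·Dx^3 + (-5 - 27·x - 33·x^2 + 68·x^3 + 276·x^4 + 396·x^5 + 216·x^6)·Dx^4  (order 4).
h: a_k = 0, -1, 3/2, -8/3, -5/12, -27/5, -68/15, …
ICs: h(0) = 0, h′(0) = -1, h′′(0) = 3, h′′′(0) = -16.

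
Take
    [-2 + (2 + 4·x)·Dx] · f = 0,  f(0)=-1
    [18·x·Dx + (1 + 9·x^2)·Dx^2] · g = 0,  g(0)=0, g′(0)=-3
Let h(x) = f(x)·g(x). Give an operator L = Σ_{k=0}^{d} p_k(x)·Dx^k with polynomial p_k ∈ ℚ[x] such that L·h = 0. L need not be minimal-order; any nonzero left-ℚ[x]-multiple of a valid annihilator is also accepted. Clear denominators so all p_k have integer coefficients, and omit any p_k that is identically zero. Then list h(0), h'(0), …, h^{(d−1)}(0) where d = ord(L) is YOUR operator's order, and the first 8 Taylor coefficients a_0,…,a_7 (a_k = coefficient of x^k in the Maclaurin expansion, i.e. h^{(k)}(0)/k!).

L = (3 - 18·x - 9·x^2) + (-2 + 14·x + 54·x^2 + 36·x^3)·Dx + (1 + 4·x + 13·x^2 + 36·x^3 + 36·x^4)·Dx^2  (order 2).
h: a_k = 0, 3, 3, -21/2, -15/2, 2049/40, 1869/40, -187623/560, …
ICs: h(0) = 0, h′(0) = 3.

f: a_k = -1, -1, 1/2, -1/2, 5/8, -7/8, 21/16, -33/16, …
g: a_k = 0, -3, 0, 9, 0, -243/5, 0, 2187/7, …
f·g: L₀ = L_f ⊗_s L_g, ord ≤ 1·2.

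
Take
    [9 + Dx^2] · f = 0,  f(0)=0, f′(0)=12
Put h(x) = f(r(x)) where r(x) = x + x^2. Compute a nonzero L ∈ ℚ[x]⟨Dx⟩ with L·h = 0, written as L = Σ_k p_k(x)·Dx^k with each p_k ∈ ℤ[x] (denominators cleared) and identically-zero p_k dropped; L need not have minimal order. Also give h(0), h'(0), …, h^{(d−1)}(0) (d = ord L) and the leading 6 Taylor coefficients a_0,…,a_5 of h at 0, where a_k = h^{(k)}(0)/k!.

f: a_k = 0, 12, 0, -18, 0, 81/10, …
f∘r: x↦r, Dx↦Dx/r' in L_f ⇒ L₀.
L = (9 + 54·x + 108·x^2 + 72·x^3) - 2·Dx + (1 + 2·x)·Dx^2  (order 2).
h: a_k = 0, 12, 12, -18, -54, -459/10, …
ICs: h(0) = 0, h′(0) = 12.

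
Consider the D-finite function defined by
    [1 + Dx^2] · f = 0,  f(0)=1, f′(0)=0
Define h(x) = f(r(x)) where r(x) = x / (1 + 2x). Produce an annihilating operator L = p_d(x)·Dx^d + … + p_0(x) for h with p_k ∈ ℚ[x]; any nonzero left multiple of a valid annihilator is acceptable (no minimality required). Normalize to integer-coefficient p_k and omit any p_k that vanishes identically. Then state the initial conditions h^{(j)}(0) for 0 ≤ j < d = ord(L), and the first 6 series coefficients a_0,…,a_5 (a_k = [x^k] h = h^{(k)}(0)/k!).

L = 1 + (4 + 24·x + 48·x^2 + 32·x^3)·Dx + (1 + 8·x + 24·x^2 + 32·x^3 + 16·x^4)·Dx^2  (order 2).
h: a_k = 1, 0, -1/2, 2, -143/24, 47/3, …
ICs: h(0) = 1, h′(0) = 0.

f: a_k = 1, 0, -1/2, 0, 1/24, 0, …
L₀ from L_f via x↦r, Dx↦r'^{-1}Dx.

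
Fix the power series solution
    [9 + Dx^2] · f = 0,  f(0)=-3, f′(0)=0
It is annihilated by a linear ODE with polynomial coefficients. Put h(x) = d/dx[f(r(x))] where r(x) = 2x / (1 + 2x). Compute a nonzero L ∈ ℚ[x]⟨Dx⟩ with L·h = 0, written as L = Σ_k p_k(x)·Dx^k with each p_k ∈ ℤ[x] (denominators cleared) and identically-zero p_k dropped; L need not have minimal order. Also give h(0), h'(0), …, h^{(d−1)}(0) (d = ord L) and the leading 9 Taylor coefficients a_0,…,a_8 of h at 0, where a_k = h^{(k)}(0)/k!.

f: a_k = -3, 0, 27/2, 0, -81/8, 0, 243/80, 0, -2187/4480, …
L₀ from L_f via x↦r, Dx↦r'^{-1}Dx.
h=h₀': d/dx-closure on L₀ ⇒ L.
L = (60 + 96·x + 96·x^2) + (12 + 72·x + 144·x^2 + 96·x^3)·Dx + (1 + 8·x + 24·x^2 + 32·x^3 + 16·x^4)·Dx^2  (order 2).
h: a_k = 0, 108, -648, 1944, -2160, -58968/5, 462672/5, -14090544/35, 47223648/35, …
ICs: h(0) = 0, h′(0) = 108.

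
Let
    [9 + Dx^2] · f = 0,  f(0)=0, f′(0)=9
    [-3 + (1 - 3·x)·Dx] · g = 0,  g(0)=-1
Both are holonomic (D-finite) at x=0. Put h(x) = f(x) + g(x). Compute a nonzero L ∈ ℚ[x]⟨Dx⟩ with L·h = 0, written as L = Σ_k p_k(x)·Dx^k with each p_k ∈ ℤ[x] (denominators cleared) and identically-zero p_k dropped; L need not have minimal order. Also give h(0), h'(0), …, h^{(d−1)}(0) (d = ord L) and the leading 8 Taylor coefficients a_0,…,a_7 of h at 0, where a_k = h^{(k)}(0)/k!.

f: a_k = 0, 9, 0, -27/2, 0, 243/40, 0, -729/560, …
g: a_k = -1, -3, -9, -27, -81, -243, -729, -2187, …
h₀=f+g: left-lcm gives L₀, ord ≤ 3.
L = (-63 + 54·x - 81·x^2) + (9 - 45·x + 81·x^2 - 81·x^3)·Dx + (-7 + 6·x - 9·x^2)·Dx^2 + (1 - 5·x + 9·x^2 - 9·x^3)·Dx^3  (order 3).
h: a_k = -1, 6, -9, -81/2, -81, -9477/40, -729, -1225449/560, …
ICs: h(0) = -1, h′(0) = 6, h′′(0) = -18.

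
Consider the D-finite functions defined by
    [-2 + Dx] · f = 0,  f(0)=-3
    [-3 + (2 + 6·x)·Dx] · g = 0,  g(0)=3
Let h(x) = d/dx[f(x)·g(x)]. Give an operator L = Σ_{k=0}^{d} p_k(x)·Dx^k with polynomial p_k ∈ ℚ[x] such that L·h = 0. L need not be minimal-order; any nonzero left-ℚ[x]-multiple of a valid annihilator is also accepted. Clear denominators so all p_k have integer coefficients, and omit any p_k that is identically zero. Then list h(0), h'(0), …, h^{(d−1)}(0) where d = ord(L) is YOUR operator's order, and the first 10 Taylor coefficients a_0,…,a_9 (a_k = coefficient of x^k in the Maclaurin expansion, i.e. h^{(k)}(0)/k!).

L = (31 + 168·x + 144·x^2) + (-14 - 66·x - 72·x^2)·Dx  (order 1).
h: a_k = -63/2, -279/4, -1629/16, -723/32, -39837/256, 829491/2560, -9930589/10240, 56288873/20480, -18061579639/2293760, 934003019009/41287680, …
ICs: h(0) = -63/2.

f: a_k = -3, -6, -6, -4, -2, -4/5, -4/15, -8/105, -2/105, -4/945, …
g: a_k = 3, 9/2, -27/8, 81/16, -1215/128, 5103/256, -45927/1024, 216513/2048, -8444007/32768, 42220035/65536, …
L₀ := L_f ⊗_s L_g (sym. prod.), ord ≤ 1.
h₀' ⇒ L via d/dx closure of L₀.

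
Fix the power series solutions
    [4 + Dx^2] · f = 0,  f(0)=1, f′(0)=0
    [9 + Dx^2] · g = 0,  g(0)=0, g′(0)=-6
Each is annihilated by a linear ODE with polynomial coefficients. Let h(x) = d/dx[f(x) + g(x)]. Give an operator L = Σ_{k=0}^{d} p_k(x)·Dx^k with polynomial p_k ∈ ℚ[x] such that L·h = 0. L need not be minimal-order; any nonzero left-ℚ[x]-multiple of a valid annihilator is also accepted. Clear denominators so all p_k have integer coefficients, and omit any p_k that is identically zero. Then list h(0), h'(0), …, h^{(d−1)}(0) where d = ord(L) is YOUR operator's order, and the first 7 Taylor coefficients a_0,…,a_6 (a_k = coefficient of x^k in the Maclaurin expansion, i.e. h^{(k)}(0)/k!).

f: a_k = 1, 0, -2, 0, 2/3, 0, -4/45, …
g: a_k = 0, -6, 0, 9, 0, -81/20, 0, …
f+g: L₀ = lclm(L_f,L_g), ord ≤ 2+2.
Differentiate: ansatz ord ≤ ord L₀ ⇒ L.
L = 36 + 13·Dx^2 + Dx^4  (order 4).
h: a_k = -6, -4, 27, 8/3, -81/4, -8/15, 243/40, …
ICs: h(0) = -6, h′(0) = -4, h′′(0) = 54, h′′′(0) = 16.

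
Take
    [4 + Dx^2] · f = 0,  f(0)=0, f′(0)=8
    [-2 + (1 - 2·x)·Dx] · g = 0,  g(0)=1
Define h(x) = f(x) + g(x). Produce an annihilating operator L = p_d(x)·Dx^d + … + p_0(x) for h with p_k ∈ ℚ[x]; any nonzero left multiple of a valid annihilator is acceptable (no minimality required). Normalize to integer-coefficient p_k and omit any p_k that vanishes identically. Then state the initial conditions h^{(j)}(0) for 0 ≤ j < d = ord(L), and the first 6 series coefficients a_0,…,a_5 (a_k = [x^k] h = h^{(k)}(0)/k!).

f: a_k = 0, 8, 0, -16/3, 0, 16/15, …
g: a_k = 1, 2, 4, 8, 16, 32, …
f+g: L₀ = lclm(L_f,L_g), ord ≤ 2+1.
L = (-56 + 32·x - 32·x^2) + (12 - 40·x + 48·x^2 - 32·x^3)·Dx + (-14 + 8·x - 8·x^2)·Dx^2 + (3 - 10·x + 12·x^2 - 8·x^3)·Dx^3  (order 3).
h: a_k = 1, 10, 4, 8/3, 16, 496/15, …
ICs: h(0) = 1, h′(0) = 10, h′′(0) = 8.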